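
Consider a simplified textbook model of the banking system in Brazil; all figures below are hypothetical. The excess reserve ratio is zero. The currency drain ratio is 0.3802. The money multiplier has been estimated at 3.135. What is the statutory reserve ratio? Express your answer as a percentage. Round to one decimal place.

Using m = 3.135. Since m = (1 + c)/(c + rr + e), the denominator satisfies c + rr + e = (1 + c)/m = (1 + 0.3802) / 3.135 ≈ 0.440255.
With c = 0.3802 and e = 0, the statutory reserve ratio is 0.440255 − 0.3802 − 0 = 0.060055.

6.0%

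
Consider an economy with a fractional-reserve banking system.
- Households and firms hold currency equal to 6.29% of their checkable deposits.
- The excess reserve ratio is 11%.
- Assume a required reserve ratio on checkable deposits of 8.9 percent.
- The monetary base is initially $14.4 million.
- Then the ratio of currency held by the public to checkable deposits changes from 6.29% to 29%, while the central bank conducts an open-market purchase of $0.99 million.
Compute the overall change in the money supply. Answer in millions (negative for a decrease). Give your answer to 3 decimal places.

-17.842 million

Before: m₁ = (1 + 0.0629) / (0.089 + 0.11 + 0.0629) ≈ 4.058419, MB₁ = 14.4, so M₁ = 4.058419 × 14.4 ≈ 58.4412 million.
After: m₂ = (1 + 0.29) / (0.089 + 0.11 + 0.29) ≈ 2.638037, MB₂ = 14.4 + 0.99 = 15.39, so M₂ = 2.638037 × 15.39 ≈ 40.5994 million.
ΔM = M₂ − M₁ = 40.5994 − 58.4412 = -17.8418 million.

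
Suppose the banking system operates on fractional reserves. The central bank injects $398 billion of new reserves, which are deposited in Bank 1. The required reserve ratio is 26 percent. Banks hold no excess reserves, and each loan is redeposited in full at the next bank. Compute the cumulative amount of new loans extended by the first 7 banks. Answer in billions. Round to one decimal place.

$995.1 billion

Bank i lends (1 − rr)^i of the original deposit: Bank 1 lends 398·0.7400 = 294.5200, Bank 2 lends 398·0.7400² = 217.9448, and so on.
Summing a geometric series: total = 398·[0.7400·(1 − 0.7400^7) / (1 − 0.7400)] ≈ 995.1233 billion.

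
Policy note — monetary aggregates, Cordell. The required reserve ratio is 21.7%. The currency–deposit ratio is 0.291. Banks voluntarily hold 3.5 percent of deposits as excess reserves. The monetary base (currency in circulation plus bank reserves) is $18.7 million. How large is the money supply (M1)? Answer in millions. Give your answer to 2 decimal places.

$44.46 million

The money multiplier is m = (1 + c) / (rr + e + c) = (1 + 0.291) / (0.217 + 0.035 + 0.291) ≈ 2.37753.
So M = m × MB = 2.37753 × 18.7 ≈ 44.4598 million.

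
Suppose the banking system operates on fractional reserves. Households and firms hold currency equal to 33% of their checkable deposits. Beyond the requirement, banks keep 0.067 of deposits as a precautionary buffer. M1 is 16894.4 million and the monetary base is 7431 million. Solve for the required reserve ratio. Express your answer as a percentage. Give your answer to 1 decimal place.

Using m = M/MB = 16894.4/7431 ≈ 2.273503. Since m = (1 + c)/(c + rr + e), the denominator satisfies c + rr + e = (1 + c)/m = (1 + 0.33) / 2.273503 ≈ 0.585000.
With c = 0.33 and e = 0.067, the required reserve ratio is 0.585000 − 0.33 − 0.067 = 0.188.

18.8%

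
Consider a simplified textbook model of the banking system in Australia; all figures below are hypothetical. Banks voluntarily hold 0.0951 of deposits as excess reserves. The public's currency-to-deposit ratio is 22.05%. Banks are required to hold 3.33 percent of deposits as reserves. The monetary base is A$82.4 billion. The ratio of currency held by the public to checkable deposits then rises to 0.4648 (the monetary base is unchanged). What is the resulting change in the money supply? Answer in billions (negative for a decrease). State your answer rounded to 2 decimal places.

-84.77 billion

Initially m₁ = (1 + 0.2205) / (0.0333 + 0.0951 + 0.2205) ≈ 3.49814, so M₁ = 3.49814 × 82.4 ≈ 288.2467 billion.
After the change m₂ = (1 + 0.4648) / (0.0333 + 0.0951 + 0.4648) ≈ 2.46932, so M₂ = 2.46932 × 82.4 ≈ 203.472 billion.
ΔM = M₂ − M₁ = 203.472 − 288.2467 = -84.7747 billion.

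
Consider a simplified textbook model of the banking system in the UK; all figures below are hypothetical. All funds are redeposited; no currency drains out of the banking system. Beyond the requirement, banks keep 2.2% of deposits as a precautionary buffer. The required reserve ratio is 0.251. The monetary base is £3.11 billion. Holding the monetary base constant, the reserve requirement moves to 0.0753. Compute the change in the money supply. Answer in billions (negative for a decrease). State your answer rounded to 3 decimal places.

£20.571 billion

Initially m₁ = 1 / (0.251 + 0.022) ≈ 3.66300, so M₁ = 3.66300 × 3.11 ≈ 11.3919 billion.
After the change m₂ = 1 / (0.0753 + 0.022) ≈ 10.27749, so M₂ = 10.27749 × 3.11 ≈ 31.963 billion.
ΔM = M₂ − M₁ = 31.963 − 11.3919 = 20.5711 billion.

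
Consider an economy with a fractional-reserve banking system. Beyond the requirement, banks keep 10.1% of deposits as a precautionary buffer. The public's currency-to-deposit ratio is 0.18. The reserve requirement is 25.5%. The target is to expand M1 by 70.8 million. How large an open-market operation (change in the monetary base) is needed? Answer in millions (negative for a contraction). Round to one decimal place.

32.2 million

The money multiplier is m = (1 + c) / (rr + e + c) = (1 + 0.18) / (0.255 + 0.101 + 0.18) ≈ 2.2015.
ΔMB = ΔM / m = (+70.8) / 2.2015 ≈ 32.1599 million.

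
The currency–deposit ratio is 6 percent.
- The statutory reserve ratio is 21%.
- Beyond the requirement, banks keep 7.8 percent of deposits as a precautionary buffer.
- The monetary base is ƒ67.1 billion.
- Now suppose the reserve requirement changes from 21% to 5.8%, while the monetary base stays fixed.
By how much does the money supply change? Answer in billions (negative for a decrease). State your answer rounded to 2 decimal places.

Initially m₁ = (1 + 0.06) / (0.21 + 0.078 + 0.06) ≈ 3.04598, so M₁ = 3.04598 × 67.1 ≈ 204.3853 billion.
After the change m₂ = (1 + 0.06) / (0.058 + 0.078 + 0.06) ≈ 5.40816, so M₂ = 5.40816 × 67.1 ≈ 362.8875 billion.
ΔM = M₂ − M₁ = 362.8875 − 204.3853 = 158.5022 billion.

ƒ158.50 billion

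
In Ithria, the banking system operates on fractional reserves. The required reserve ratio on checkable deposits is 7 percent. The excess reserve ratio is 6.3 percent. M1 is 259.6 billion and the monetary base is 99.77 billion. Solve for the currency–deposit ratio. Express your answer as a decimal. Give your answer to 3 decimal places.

0.408

Using m = M/MB = 259.6/99.77 ≈ 2.601985. From m = (1 + c)/(c + rr + e), rearranging gives 1 + c = m·(c + rr + e), so c·(1 − m) = m·(rr + e) − 1.
Hence c = [m·(rr + e) − 1]/(1 − m) = [2.601985 × (0.07 + 0.063) − 1] / (1 − 2.601985) ≈ 0.408204.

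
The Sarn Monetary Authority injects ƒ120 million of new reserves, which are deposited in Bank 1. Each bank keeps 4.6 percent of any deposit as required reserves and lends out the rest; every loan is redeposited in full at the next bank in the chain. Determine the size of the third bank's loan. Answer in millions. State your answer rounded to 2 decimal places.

Each bank lends a fraction (1 − rr) = 0.9540 of the deposit it receives, so Bank 3 receives 120·0.9540^2 and lends 120·0.9540^3 ≈ 104.1901 million.

ƒ104.19 million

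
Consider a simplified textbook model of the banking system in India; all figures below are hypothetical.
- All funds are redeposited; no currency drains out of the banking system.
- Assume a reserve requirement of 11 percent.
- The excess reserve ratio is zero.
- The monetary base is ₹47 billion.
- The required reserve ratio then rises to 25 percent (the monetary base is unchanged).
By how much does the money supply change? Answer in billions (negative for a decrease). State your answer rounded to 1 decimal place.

-239.3 billion

Initially m₁ = 1 / (0.11) ≈ 9.0909, so M₁ = 9.0909 × 47 = 427.2723 billion.
After the change m₂ = 1 / (0.25) = 4, so M₂ = 4 × 47 = 188 billion.
ΔM = M₂ − M₁ = 188 − 427.2723 = -239.2723 billion.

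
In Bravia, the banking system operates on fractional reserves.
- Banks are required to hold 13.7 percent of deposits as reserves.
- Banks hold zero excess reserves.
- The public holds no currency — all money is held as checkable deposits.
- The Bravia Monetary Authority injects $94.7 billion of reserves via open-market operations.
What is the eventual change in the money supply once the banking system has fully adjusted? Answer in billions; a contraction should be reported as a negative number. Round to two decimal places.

The simple money multiplier is m = 1/rr = 1/0.137 ≈ 7.29927.
An open-market purchase increases the monetary base by 94.7 billion, so ΔM = m × ΔMB = 7.29927 × 94.7 ≈ 691.2409 billion.

$691.24 billion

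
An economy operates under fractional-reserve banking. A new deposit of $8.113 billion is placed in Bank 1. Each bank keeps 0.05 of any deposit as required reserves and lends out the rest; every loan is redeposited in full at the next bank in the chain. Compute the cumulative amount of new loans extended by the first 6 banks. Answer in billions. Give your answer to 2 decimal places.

$40.83 billion

Bank i lends (1 − rr)^i of the original deposit: Bank 1 lends 8.113·0.9500 ≈ 7.7073, Bank 2 lends 8.113·0.9500² ≈ 7.3220, and so on.
Summing a geometric series: total = 8.113·[0.9500·(1 − 0.9500^6) / (1 − 0.9500)] ≈ 40.8348 billion.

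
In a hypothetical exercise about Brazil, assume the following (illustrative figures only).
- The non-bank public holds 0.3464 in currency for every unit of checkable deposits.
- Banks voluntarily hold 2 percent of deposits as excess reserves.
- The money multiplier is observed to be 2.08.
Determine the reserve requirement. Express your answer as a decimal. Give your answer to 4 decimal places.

Using m = 2.08. Since m = (1 + c)/(c + rr + e), the denominator satisfies c + rr + e = (1 + c)/m = (1 + 0.3464) / 2.08 ≈ 0.647308.
With c = 0.3464 and e = 0.02, the reserve requirement is 0.647308 − 0.3464 − 0.02 = 0.280908.

0.2809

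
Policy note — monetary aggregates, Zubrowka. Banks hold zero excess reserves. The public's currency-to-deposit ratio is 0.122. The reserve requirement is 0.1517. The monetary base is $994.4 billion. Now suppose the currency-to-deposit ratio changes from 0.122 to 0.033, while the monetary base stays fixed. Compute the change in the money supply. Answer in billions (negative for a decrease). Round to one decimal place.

$1485.1 billion

Initially m₁ = (1 + 0.122) / (0.1517 + 0.122) ≈ 4.09938, so M₁ = 4.09938 × 994.4 ≈ 4076.4235 billion.
After the change m₂ = (1 + 0.033) / (0.1517 + 0.033) ≈ 5.59285, so M₂ = 5.59285 × 994.4 ≈ 5561.53 billion.
ΔM = M₂ − M₁ = 5561.53 − 4076.4235 = 1485.1065 billion.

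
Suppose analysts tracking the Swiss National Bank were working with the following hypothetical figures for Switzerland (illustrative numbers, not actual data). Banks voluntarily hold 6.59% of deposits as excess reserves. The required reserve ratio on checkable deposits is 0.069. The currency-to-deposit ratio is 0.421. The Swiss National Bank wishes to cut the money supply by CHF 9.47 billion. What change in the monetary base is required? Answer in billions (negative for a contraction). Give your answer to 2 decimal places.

The money multiplier is m = (1 + c) / (rr + e + c) = (1 + 0.421) / (0.069 + 0.0659 + 0.421) ≈ 2.5562.
ΔMB = ΔM / m = (−9.47) / 2.5562 ≈ -3.7047 billion.

-3.70 billion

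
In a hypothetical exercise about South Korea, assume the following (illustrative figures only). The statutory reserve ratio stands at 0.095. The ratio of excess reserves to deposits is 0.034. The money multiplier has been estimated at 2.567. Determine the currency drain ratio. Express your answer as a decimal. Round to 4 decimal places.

0.4268

Using m = 2.567. From m = (1 + c)/(c + rr + e), rearranging gives 1 + c = m·(c + rr + e), so c·(1 − m) = m·(rr + e) − 1.
Hence c = [m·(rr + e) − 1]/(1 − m) = [2.567 × (0.095 + 0.034) − 1] / (1 − 2.567) ≈ 0.426839.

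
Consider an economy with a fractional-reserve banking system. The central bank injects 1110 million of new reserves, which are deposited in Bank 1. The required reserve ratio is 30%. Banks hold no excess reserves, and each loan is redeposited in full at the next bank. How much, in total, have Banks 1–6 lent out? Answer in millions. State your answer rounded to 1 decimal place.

2285.3 million

Bank i lends (1 − rr)^i of the original deposit: Bank 1 lends 1110·0.7000 = 777.0000, Bank 2 lends 1110·0.7000² = 543.9000, and so on.
Summing a geometric series: total = 1110·[0.7000·(1 − 0.7000^6) / (1 − 0.7000)] ≈ 2285.2891 million.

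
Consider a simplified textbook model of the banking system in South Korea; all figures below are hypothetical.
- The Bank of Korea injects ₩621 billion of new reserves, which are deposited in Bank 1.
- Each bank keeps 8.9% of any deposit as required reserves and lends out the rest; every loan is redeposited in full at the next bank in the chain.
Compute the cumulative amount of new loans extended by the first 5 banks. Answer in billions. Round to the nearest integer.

Bank i lends (1 − rr)^i of the original deposit: Bank 1 lends 621·0.9110 = 565.7310, Bank 2 lends 621·0.9110² ≈ 515.3809, and so on.
Summing a geometric series: total = 621·[0.9110·(1 − 0.9110^5) / (1 − 0.9110)] ≈ 2368.0073 billion.

₩2368 billion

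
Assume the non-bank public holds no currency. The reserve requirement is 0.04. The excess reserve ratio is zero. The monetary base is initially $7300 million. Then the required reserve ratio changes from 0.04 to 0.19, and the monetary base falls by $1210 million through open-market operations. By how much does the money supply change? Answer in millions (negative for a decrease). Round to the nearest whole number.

Before: m₁ = 1 / (0.04) = 25, MB₁ = 7300, so M₁ = 25 × 7300 = 182500 million.
After: m₂ = 1 / (0.19) ≈ 5.26316, MB₂ = 7300 − 1210 = 6090, so M₂ = 5.26316 × 6090 = 32052.6444 million.
ΔM = M₂ − M₁ = 32052.6444 − 182500 = -150447.3556 million.

-150447 million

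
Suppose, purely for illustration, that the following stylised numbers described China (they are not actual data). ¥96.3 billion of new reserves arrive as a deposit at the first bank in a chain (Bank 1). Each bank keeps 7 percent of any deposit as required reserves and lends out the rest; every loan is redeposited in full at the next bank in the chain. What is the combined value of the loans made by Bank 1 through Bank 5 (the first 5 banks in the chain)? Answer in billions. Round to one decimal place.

Bank i lends (1 − rr)^i of the original deposit: Bank 1 lends 96.3·0.9300 = 89.5590, Bank 2 lends 96.3·0.9300² ≈ 83.2899, and so on.
Summing a geometric series: total = 96.3·[0.9300·(1 − 0.9300^5) / (1 − 0.9300)] ≈ 389.3406 billion.

¥389.3 billion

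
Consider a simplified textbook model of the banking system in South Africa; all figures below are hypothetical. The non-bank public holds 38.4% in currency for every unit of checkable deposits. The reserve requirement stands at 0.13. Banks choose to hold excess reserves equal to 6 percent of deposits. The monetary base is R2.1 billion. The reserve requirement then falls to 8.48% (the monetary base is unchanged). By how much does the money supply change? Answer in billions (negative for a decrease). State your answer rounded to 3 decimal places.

Initially m₁ = (1 + 0.384) / (0.13 + 0.06 + 0.384) ≈ 2.41115, so M₁ = 2.41115 × 2.1 ≈ 5.0634 billion.
After the change m₂ = (1 + 0.384) / (0.0848 + 0.06 + 0.384) ≈ 2.61725, so M₂ = 2.61725 × 2.1 ≈ 5.4962 billion.
ΔM = M₂ − M₁ = 5.4962 − 5.0634 = 0.4328 billion.

R0.433 billion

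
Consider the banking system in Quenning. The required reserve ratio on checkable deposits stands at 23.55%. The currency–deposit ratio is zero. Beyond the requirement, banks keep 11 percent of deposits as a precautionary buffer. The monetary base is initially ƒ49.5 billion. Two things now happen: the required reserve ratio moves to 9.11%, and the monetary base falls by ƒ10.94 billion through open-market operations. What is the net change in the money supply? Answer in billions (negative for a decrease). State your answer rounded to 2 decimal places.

Before: m₁ = 1 / (0.2355 + 0.11) ≈ 2.89436, MB₁ = 49.5, so M₁ = 2.89436 × 49.5 ≈ 143.2708 billion.
After: m₂ = 1 / (0.0911 + 0.11) ≈ 4.97265, MB₂ = 49.5 − 10.94 = 38.56, so M₂ = 4.97265 × 38.56 ≈ 191.7454 billion.
ΔM = M₂ − M₁ = 191.7454 − 143.2708 = 48.4746 billion.

ƒ48.47 billion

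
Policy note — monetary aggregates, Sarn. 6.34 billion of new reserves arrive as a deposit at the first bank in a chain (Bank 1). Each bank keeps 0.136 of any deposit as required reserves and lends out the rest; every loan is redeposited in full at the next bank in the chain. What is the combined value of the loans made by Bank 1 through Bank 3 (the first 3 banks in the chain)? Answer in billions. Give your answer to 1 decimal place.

Bank i lends (1 − rr)^i of the original deposit: Bank 1 lends 6.34·0.8640 ≈ 5.4778, Bank 2 lends 6.34·0.8640² ≈ 4.7328, and so on.
Summing a geometric series: total = 6.34·[0.8640·(1 − 0.8640^3) / (1 − 0.8640)] ≈ 14.2997 billion.

14.3 billion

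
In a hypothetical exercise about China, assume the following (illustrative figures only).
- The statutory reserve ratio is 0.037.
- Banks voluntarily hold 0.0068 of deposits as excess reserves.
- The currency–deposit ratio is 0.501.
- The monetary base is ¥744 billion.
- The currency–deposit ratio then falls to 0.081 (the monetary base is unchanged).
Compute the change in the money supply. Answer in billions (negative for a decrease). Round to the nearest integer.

¥4395 billion

Initially m₁ = (1 + 0.501) / (0.037 + 0.0068 + 0.501) ≈ 2.7551, so M₁ = 2.7551 × 744 = 2049.7944 billion.
After the change m₂ = (1 + 0.081) / (0.037 + 0.0068 + 0.081) ≈ 8.6619, so M₂ = 8.6619 × 744 = 6444.4536 billion.
ΔM = M₂ − M₁ = 6444.4536 − 2049.7944 = 4394.6592 billion.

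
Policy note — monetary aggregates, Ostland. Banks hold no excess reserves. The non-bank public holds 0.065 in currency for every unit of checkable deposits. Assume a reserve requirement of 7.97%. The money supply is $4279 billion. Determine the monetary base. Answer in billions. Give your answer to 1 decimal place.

$581.4 billion

The money multiplier is m = (1 + c) / (rr + c) = (1 + 0.065) / (0.0797 + 0.065) ≈ 7.360055.
MB = M / m = 4279 / 7.360055 ≈ 581.3815 billion.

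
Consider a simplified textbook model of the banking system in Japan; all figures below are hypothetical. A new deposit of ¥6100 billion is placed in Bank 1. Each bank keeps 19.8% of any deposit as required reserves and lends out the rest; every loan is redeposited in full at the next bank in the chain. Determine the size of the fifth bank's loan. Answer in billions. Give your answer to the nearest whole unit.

¥2024 billion

Each bank lends a fraction (1 − rr) = 0.8020 of the deposit it receives, so Bank 5 receives 6100·0.8020^4 and lends 6100·0.8020^5 ≈ 2023.9588 billion.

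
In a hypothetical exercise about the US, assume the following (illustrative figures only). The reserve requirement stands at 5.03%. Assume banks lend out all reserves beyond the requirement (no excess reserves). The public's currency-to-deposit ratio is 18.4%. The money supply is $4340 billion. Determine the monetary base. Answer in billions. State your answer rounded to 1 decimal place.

The money multiplier is m = (1 + c) / (rr + c) = (1 + 0.184) / (0.0503 + 0.184) ≈ 5.053350.
MB = M / m = 4340 / 5.053350 ≈ 858.8362 billion.

$858.8 billion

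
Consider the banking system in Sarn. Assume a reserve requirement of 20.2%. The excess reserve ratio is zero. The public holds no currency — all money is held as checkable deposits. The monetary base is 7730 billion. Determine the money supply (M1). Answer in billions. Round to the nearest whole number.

38267 billion

With no currency drain or excess reserves, the money multiplier is m = 1/rr = 1/0.202 ≈ 4.95050.
Money supply M = m × MB = 4.95050 × 7730 = 38267.365 billion.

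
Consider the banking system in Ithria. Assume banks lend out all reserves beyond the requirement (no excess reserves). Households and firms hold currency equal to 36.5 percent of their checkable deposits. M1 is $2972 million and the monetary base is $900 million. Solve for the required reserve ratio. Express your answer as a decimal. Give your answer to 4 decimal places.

Using m = M/MB = 2972/900 ≈ 3.302222. Since m = (1 + c)/(c + rr + e), the denominator satisfies c + rr + e = (1 + c)/m = (1 + 0.365) / 3.302222 ≈ 0.413358.
With c = 0.365 and e = 0, the required reserve ratio is 0.413358 − 0.365 − 0 = 0.048358.

0.0484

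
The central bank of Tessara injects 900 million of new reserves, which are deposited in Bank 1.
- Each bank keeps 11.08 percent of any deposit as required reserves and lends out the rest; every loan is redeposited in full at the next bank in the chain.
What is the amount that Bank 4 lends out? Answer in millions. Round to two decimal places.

Each bank lends a fraction (1 − rr) = 0.8892 of the deposit it receives, so Bank 4 receives 900·0.8892^3 and lends 900·0.8892^4 ≈ 562.6526 million.

562.65 million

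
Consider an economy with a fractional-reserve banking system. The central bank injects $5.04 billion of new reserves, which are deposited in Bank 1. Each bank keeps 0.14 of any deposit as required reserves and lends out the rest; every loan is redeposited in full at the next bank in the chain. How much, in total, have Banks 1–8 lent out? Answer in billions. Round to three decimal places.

$21.696 billion

Bank i lends (1 − rr)^i of the original deposit: Bank 1 lends 5.04·0.8600 = 4.3344, Bank 2 lends 5.04·0.8600² ≈ 3.7276, and so on.
Summing a geometric series: total = 5.04·[0.8600·(1 − 0.8600^8) / (1 − 0.8600)] ≈ 21.6962 billion.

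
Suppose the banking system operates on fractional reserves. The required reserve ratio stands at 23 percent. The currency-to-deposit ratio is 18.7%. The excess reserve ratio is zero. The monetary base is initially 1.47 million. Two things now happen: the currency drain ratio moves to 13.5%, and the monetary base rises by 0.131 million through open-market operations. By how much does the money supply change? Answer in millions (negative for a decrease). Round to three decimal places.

0.794 million

Before: m₁ = (1 + 0.187) / (0.23 + 0.187) ≈ 2.84652, MB₁ = 1.47, so M₁ = 2.84652 × 1.47 ≈ 4.1844 million.
After: m₂ = (1 + 0.135) / (0.23 + 0.135) ≈ 3.10959, MB₂ = 1.47 + 0.131 = 1.601, so M₂ = 3.10959 × 1.601 ≈ 4.9785 million.
ΔM = M₂ − M₁ = 4.9785 − 4.1844 = 0.7941 million.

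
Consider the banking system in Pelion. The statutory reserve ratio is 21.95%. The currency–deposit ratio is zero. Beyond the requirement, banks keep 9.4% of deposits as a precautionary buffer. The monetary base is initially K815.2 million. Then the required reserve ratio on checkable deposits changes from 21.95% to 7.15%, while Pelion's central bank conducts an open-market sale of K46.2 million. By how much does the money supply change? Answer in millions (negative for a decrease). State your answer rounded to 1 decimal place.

Before: m₁ = 1 / (0.2195 + 0.094) ≈ 3.18979, MB₁ = 815.2, so M₁ = 3.18979 × 815.2 ≈ 2600.3168 million.
After: m₂ = 1 / (0.0715 + 0.094) ≈ 6.04230, MB₂ = 815.2 − 46.2 = 769, so M₂ = 6.04230 × 769 = 4646.5287 million.
ΔM = M₂ − M₁ = 4646.5287 − 2600.3168 = 2046.2119 million.

K2046.2 million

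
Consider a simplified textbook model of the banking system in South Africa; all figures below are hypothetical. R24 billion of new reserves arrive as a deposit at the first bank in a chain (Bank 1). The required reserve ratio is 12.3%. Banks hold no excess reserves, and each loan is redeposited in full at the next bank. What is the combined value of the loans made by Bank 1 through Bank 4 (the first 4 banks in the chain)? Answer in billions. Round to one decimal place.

R69.9 billion

Bank i lends (1 − rr)^i of the original deposit: Bank 1 lends 24·0.8770 = 21.0480, Bank 2 lends 24·0.8770² ≈ 18.4591, and so on.
Summing a geometric series: total = 24·[0.8770·(1 − 0.8770^4) / (1 − 0.8770)] ≈ 69.8931 billion.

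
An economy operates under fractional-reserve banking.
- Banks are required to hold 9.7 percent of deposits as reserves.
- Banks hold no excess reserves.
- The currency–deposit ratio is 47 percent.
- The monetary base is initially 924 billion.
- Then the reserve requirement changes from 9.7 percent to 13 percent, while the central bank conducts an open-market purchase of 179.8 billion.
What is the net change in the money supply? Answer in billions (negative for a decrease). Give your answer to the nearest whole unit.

Before: m₁ = (1 + 0.47) / (0.097 + 0.47) ≈ 2.59259, MB₁ = 924, so M₁ = 2.59259 × 924 ≈ 2395.5532 billion.
After: m₂ = (1 + 0.47) / (0.13 + 0.47) = 2.45, MB₂ = 924 + 179.8 = 1103.8, so M₂ = 2.45 × 1103.8 = 2704.31 billion.
ΔM = M₂ − M₁ = 2704.31 − 2395.5532 = 308.7568 billion.

309 billion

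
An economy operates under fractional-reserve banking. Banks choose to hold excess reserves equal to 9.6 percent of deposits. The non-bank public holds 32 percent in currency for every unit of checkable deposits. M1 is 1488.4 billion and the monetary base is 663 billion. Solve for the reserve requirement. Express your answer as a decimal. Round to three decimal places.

Using m = M/MB = 1488.4/663 ≈ 2.244947. Since m = (1 + c)/(c + rr + e), the denominator satisfies c + rr + e = (1 + c)/m = (1 + 0.32) / 2.244947 ≈ 0.587987.
With c = 0.32 and e = 0.096, the reserve requirement is 0.587987 − 0.32 − 0.096 = 0.171987.

0.172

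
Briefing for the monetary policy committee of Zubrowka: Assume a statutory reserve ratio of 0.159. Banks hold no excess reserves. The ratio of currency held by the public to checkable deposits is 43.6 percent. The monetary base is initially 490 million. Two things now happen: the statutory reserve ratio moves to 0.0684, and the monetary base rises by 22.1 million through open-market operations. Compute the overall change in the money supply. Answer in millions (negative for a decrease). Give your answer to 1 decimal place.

275.3 million

Before: m₁ = (1 + 0.436) / (0.159 + 0.436) ≈ 2.41345, MB₁ = 490, so M₁ = 2.41345 × 490 = 1182.5905 million.
After: m₂ = (1 + 0.436) / (0.0684 + 0.436) ≈ 2.84695, MB₂ = 490 + 22.1 = 512.1, so M₂ = 2.84695 × 512.1 ≈ 1457.9231 million.
ΔM = M₂ − M₁ = 1457.9231 − 1182.5905 = 275.3326 million.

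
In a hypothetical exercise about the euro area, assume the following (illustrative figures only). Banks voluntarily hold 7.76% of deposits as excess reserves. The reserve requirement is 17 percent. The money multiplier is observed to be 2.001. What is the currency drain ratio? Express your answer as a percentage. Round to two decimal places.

50.40%

Using m = 2.001. From m = (1 + c)/(c + rr + e), rearranging gives 1 + c = m·(c + rr + e), so c·(1 − m) = m·(rr + e) − 1.
Hence c = [m·(rr + e) − 1]/(1 − m) = [2.001 × (0.17 + 0.0776) − 1] / (1 − 2.001) ≈ 0.504048.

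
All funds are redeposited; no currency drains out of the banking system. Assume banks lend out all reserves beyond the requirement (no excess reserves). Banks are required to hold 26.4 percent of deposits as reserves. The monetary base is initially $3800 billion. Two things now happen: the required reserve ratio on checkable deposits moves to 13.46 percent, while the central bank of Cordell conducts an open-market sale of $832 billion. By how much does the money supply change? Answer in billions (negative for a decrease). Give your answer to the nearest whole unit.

$7657 billion

Before: m₁ = 1 / (0.264) ≈ 3.78788, MB₁ = 3800, so M₁ = 3.78788 × 3800 = 14393.944 billion.
After: m₂ = 1 / (0.1346) ≈ 7.42942, MB₂ = 3800 − 832 = 2968, so M₂ = 7.42942 × 2968 ≈ 22050.5186 billion.
ΔM = M₂ − M₁ = 22050.5186 − 14393.944 = 7656.5746 billion.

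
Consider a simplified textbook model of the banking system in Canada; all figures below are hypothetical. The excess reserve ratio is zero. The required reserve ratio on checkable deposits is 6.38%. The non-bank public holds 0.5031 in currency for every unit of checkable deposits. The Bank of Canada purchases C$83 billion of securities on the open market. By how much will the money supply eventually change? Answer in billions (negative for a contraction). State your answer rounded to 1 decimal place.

C$220.1 billion

The money multiplier is m = (1 + c) / (rr + c) = (1 + 0.5031) / (0.0638 + 0.5031) ≈ 2.6514.
The purchase adds 83 billion of base, so ΔM = m × ΔMB = 2.6514 × (+83) = 220.0662 billion.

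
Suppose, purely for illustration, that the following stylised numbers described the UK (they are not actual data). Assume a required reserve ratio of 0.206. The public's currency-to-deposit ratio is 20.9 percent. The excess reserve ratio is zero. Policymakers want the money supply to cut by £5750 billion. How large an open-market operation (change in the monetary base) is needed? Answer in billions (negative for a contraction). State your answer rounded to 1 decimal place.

-1973.7 billion

The money multiplier is m = (1 + c) / (rr + c) = (1 + 0.209) / (0.206 + 0.209) ≈ 2.913253.
ΔMB = ΔM / m = (−5750) / 2.913253 ≈ -1973.7386 billion.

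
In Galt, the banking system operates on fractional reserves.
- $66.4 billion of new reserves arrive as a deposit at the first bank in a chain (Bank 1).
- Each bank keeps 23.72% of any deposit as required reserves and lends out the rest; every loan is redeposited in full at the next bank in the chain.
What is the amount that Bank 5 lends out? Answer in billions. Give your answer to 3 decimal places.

$17.148 billion

Each bank lends a fraction (1 − rr) = 0.7628 of the deposit it receives, so Bank 5 receives 66.4·0.7628^4 and lends 66.4·0.7628^5 ≈ 17.1483 billion.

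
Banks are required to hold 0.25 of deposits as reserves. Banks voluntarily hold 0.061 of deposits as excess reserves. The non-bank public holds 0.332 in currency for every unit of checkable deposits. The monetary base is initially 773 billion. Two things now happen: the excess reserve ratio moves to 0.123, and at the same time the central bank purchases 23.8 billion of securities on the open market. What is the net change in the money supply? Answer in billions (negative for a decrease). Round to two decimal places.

-95.86 billion

Before: m₁ = (1 + 0.332) / (0.25 + 0.061 + 0.332) ≈ 2.071540, MB₁ = 773, so M₁ = 2.071540 × 773 ≈ 1601.3004 billion.
After: m₂ = (1 + 0.332) / (0.25 + 0.123 + 0.332) ≈ 1.889362, MB₂ = 773 + 23.8 = 796.8, so M₂ = 1.889362 × 796.8 ≈ 1505.4436 billion.
ΔM = M₂ − M₁ = 1505.4436 − 1601.3004 = -95.8568 billion.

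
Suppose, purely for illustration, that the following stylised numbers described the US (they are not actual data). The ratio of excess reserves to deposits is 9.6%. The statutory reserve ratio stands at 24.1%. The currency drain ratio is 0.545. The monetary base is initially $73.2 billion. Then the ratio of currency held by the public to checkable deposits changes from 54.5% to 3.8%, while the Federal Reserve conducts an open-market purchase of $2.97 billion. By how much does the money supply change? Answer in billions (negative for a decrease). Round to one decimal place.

Before: m₁ = (1 + 0.545) / (0.241 + 0.096 + 0.545) ≈ 1.7517, MB₁ = 73.2, so M₁ = 1.7517 × 73.2 ≈ 128.2244 billion.
After: m₂ = (1 + 0.038) / (0.241 + 0.096 + 0.038) = 2.7680, MB₂ = 73.2 + 2.97 = 76.17, so M₂ = 2.7680 × 76.17 ≈ 210.8386 billion.
ΔM = M₂ − M₁ = 210.8386 − 128.2244 = 82.6142 billion.

$82.6 billion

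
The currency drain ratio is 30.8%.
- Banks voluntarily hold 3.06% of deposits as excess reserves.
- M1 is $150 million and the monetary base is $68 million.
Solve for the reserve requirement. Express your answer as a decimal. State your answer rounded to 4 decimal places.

0.2544

Using m = M/MB = 150/68 ≈ 2.205882. Since m = (1 + c)/(c + rr + e), the denominator satisfies c + rr + e = (1 + c)/m = (1 + 0.308) / 2.205882 ≈ 0.592960.
With c = 0.308 and e = 0.0306, the reserve requirement is 0.592960 − 0.308 − 0.0306 = 0.25436.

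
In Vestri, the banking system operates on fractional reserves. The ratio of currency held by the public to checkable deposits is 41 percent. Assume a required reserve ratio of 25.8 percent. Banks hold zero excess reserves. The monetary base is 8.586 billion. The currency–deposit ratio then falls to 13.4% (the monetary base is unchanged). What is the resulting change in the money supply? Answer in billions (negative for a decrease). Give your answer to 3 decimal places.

Initially m₁ = (1 + 0.41) / (0.258 + 0.41) ≈ 2.11078, so M₁ = 2.11078 × 8.586 ≈ 18.1232 billion.
After the change m₂ = (1 + 0.134) / (0.258 + 0.134) ≈ 2.89286, so M₂ = 2.89286 × 8.586 ≈ 24.8381 billion.
ΔM = M₂ − M₁ = 24.8381 − 18.1232 = 6.7149 billion.

6.715 billion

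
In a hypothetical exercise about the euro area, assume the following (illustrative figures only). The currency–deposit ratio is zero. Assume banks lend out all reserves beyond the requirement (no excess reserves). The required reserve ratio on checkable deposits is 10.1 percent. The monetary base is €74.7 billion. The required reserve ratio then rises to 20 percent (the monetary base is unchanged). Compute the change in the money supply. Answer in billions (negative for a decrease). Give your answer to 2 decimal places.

-366.10 billion

Initially m₁ = 1 / (0.101) ≈ 9.90099, so M₁ = 9.90099 × 74.7 ≈ 739.604 billion.
After the change m₂ = 1 / (0.2) = 5, so M₂ = 5 × 74.7 = 373.5 billion.
ΔM = M₂ − M₁ = 373.5 − 739.604 = -366.104 billion.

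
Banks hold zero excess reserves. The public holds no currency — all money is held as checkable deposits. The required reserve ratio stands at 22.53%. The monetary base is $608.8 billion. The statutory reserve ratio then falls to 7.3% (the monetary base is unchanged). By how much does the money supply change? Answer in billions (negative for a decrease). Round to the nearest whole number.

Initially m₁ = 1 / (0.2253) ≈ 4.4385, so M₁ = 4.4385 × 608.8 = 2702.1588 billion.
After the change m₂ = 1 / (0.073) ≈ 13.6986, so M₂ = 13.6986 × 608.8 ≈ 8339.7077 billion.
ΔM = M₂ − M₁ = 8339.7077 − 2702.1588 = 5637.5489 billion.

$5638 billion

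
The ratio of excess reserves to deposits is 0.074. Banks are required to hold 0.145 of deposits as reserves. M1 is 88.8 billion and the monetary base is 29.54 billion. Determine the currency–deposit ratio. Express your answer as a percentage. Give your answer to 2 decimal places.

17.03%

Using m = M/MB = 88.8/29.54 ≈ 3.006093. From m = (1 + c)/(c + rr + e), rearranging gives 1 + c = m·(c + rr + e), so c·(1 − m) = m·(rr + e) − 1.
Hence c = [m·(rr + e) − 1]/(1 − m) = [3.006093 × (0.145 + 0.074) − 1] / (1 − 3.006093) ≈ 0.170314.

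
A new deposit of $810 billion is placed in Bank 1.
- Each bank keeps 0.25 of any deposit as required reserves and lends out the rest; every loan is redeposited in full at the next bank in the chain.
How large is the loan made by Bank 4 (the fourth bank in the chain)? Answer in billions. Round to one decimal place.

Each bank lends a fraction (1 − rr) = 0.7500 of the deposit it receives, so Bank 4 receives 810·0.7500^3 and lends 810·0.7500^4 ≈ 256.2891 billion.

$256.3 billion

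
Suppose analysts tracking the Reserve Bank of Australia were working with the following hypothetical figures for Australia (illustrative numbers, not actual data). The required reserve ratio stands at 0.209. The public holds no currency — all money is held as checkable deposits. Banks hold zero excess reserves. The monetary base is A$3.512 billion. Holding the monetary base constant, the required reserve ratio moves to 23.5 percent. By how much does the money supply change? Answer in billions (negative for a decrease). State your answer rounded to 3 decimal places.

-1.859 billion

Initially m₁ = 1 / (0.209) ≈ 4.78469, so M₁ = 4.78469 × 3.512 ≈ 16.8038 billion.
After the change m₂ = 1 / (0.235) ≈ 4.25532, so M₂ = 4.25532 × 3.512 ≈ 14.9447 billion.
ΔM = M₂ − M₁ = 14.9447 − 16.8038 = -1.8591 billion.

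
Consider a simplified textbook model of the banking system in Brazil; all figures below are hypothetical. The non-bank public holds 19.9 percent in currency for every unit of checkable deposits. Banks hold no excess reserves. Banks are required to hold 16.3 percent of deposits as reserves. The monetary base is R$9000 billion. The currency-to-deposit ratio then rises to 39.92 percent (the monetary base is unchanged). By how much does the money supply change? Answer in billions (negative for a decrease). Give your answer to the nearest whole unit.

-7410 billion

Initially m₁ = (1 + 0.199) / (0.163 + 0.199) ≈ 3.31215, so M₁ = 3.31215 × 9000 = 29809.35 billion.
After the change m₂ = (1 + 0.3992) / (0.163 + 0.3992) ≈ 2.48879, so M₂ = 2.48879 × 9000 = 22399.11 billion.
ΔM = M₂ − M₁ = 22399.11 − 29809.35 = -7410.24 billion.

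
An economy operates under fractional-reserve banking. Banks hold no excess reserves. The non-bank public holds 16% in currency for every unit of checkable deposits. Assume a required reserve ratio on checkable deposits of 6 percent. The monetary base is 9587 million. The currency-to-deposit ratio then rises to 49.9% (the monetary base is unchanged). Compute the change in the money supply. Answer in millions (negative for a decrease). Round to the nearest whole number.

Initially m₁ = (1 + 0.16) / (0.06 + 0.16) ≈ 5.27273, so M₁ = 5.27273 × 9587 ≈ 50549.6625 million.
After the change m₂ = (1 + 0.499) / (0.06 + 0.499) ≈ 2.68157, so M₂ = 2.68157 × 9587 ≈ 25708.2116 million.
ΔM = M₂ − M₁ = 25708.2116 − 50549.6625 = -24841.4509 million.

-24841 million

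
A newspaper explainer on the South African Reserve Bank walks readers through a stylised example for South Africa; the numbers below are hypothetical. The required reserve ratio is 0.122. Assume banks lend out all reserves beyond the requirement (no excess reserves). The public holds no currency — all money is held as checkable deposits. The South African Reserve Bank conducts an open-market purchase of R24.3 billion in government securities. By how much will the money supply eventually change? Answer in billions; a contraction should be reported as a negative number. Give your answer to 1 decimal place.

The simple money multiplier is m = 1/rr = 1/0.122 ≈ 8.1967.
An open-market purchase increases the monetary base by 24.3 billion, so ΔM = m × ΔMB = 8.1967 × 24.3 ≈ 199.1798 billion.

R199.2 billion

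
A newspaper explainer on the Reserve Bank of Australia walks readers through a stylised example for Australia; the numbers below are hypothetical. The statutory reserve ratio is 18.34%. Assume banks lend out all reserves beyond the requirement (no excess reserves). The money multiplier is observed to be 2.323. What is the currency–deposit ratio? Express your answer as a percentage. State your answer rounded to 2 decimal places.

Using m = 2.323. From m = (1 + c)/(c + rr + e), rearranging gives 1 + c = m·(c + rr + e), so c·(1 − m) = m·(rr + e) − 1.
Hence c = [m·(rr + e) − 1]/(1 − m) = [2.323 × (0.1834 + 0) − 1] / (1 − 2.323) ≈ 0.433834.

43.38%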